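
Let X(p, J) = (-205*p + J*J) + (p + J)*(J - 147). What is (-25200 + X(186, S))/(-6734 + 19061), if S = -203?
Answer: -16171/12327 ≈ -1.3118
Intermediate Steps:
X(p, J) = J**2 - 205*p + (-147 + J)*(J + p) (X(p, J) = (-205*p + J**2) + (J + p)*(-147 + J) = (J**2 - 205*p) + (-147 + J)*(J + p) = J**2 - 205*p + (-147 + J)*(J + p))
(-25200 + X(186, S))/(-6734 + 19061) = (-25200 + (-352*186 - 147*(-203) + 2*(-203)**2 - 203*186))/(-6734 + 19061) = (-25200 + (-65472 + 29841 + 2*41209 - 37758))/12327 = (-25200 + (-65472 + 29841 + 82418 - 37758))*(1/12327) = (-25200 + 9029)*(1/12327) = -16171*1/12327 = -16171/12327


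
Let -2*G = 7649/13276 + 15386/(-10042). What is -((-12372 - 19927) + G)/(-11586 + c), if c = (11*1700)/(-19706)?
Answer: -42426635480616757/15220363938331136 ≈ -2.7875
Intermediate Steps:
c = -9350/9853 (c = 18700*(-1/19706) = -9350/9853 ≈ -0.94895)
G = 63726639/133317592 (G = -(7649/13276 + 15386/(-10042))/2 = -(7649*(1/13276) + 15386*(-1/10042))/2 = -(7649/13276 - 7693/5021)/2 = -½*(-63726639/66658796) = 63726639/133317592 ≈ 0.47801)
-((-12372 - 19927) + G)/(-11586 + c) = -((-12372 - 19927) + 63726639/133317592)/(-11586 - 9350/9853) = -(-32299 + 63726639/133317592)/(-114166208/9853) = -(-4305961177369)*(-9853)/(133317592*114166208) = -1*42426635480616757/15220363938331136 = -42426635480616757/15220363938331136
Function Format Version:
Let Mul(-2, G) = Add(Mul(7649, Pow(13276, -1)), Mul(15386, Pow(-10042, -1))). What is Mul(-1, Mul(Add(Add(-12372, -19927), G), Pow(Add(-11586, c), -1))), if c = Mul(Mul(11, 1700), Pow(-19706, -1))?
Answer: Rational(-42426635480616757, 15220363938331136) ≈ -2.7875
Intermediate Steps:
c = Rational(-9350, 9853) (c = Mul(18700, Rational(-1, 19706)) = Rational(-9350, 9853) ≈ -0.94895)
G = Rational(63726639, 133317592) (G = Mul(Rational(-1, 2), Add(Mul(7649, Pow(13276, -1)), Mul(15386, Pow(-10042, -1)))) = Mul(Rational(-1, 2), Add(Mul(7649, Rational(1, 13276)), Mul(15386, Rational(-1, 10042)))) = Mul(Rational(-1, 2), Add(Rational(7649, 13276), Rational(-7693, 5021))) = Mul(Rational(-1, 2), Rational(-63726639, 66658796)) = Rational(63726639, 133317592) ≈ 0.47801)
Mul(-1, Mul(Add(Add(-12372, -19927), G), Pow(Add(-11586, c), -1))) = Mul(-1, Mul(Add(Add(-12372, -19927), Rational(63726639, 133317592)), Pow(Add(-11586, Rational(-9350, 9853)), -1))) = Mul(-1, Mul(Add(-32299, Rational(63726639, 133317592)), Pow(Rational(-114166208, 9853), -1))) = Mul(-1, Mul(Rational(-4305961177369, 133317592), Rational(-9853, 114166208))) = Mul(-1, Rational(42426635480616757, 15220363938331136)) = Rational(-42426635480616757, 15220363938331136)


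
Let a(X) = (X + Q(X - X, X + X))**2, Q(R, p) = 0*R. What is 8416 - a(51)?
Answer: 5815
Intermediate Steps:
Q(R, p) = 0
a(X) = X**2 (a(X) = (X + 0)**2 = X**2)
8416 - a(51) = 8416 - 1*51**2 = 8416 - 1*2601 = 8416 - 2601 = 5815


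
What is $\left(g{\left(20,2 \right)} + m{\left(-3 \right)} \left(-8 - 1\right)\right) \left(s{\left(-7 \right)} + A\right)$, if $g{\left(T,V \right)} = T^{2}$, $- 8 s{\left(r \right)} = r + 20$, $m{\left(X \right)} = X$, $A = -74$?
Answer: $- \frac{258335}{8} \approx -32292.0$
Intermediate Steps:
$s{\left(r \right)} = - \frac{5}{2} - \frac{r}{8}$ ($s{\left(r \right)} = - \frac{r + 20}{8} = - \frac{20 + r}{8} = - \frac{5}{2} - \frac{r}{8}$)
$\left(g{\left(20,2 \right)} + m{\left(-3 \right)} \left(-8 - 1\right)\right) \left(s{\left(-7 \right)} + A\right) = \left(20^{2} - 3 \left(-8 - 1\right)\right) \left(\left(- \frac{5}{2} - - \frac{7}{8}\right) - 74\right) = \left(400 - -27\right) \left(\left(- \frac{5}{2} + \frac{7}{8}\right) - 74\right) = \left(400 + 27\right) \left(- \frac{13}{8} - 74\right) = 427 \left(- \frac{605}{8}\right) = - \frac{258335}{8}$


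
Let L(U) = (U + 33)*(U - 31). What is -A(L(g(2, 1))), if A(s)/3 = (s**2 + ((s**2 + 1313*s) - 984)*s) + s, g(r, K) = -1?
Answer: -915280896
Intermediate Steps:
L(U) = (-31 + U)*(33 + U) (L(U) = (33 + U)*(-31 + U) = (-31 + U)*(33 + U))
A(s) = 3*s + 3*s**2 + 3*s*(-984 + s**2 + 1313*s) (A(s) = 3*((s**2 + ((s**2 + 1313*s) - 984)*s) + s) = 3*((s**2 + (-984 + s**2 + 1313*s)*s) + s) = 3*((s**2 + s*(-984 + s**2 + 1313*s)) + s) = 3*(s + s**2 + s*(-984 + s**2 + 1313*s)) = 3*s + 3*s**2 + 3*s*(-984 + s**2 + 1313*s))
-A(L(g(2, 1))) = -3*(-1023 + (-1)**2 + 2*(-1))*(-983 + (-1023 + (-1)**2 + 2*(-1))**2 + 1314*(-1023 + (-1)**2 + 2*(-1))) = -3*(-1023 + 1 - 2)*(-983 + (-1023 + 1 - 2)**2 + 1314*(-1023 + 1 - 2)) = -3*(-1024)*(-983 + (-1024)**2 + 1314*(-1024)) = -3*(-1024)*(-983 + 1048576 - 1345536) = -3*(-1024)*(-297943) = -1*915280896 = -915280896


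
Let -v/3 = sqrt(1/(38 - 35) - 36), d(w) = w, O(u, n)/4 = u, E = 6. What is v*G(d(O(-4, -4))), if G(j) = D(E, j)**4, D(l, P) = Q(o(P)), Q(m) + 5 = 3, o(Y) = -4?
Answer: -16*I*sqrt(321) ≈ -286.66*I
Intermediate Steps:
O(u, n) = 4*u
Q(m) = -2 (Q(m) = -5 + 3 = -2)
D(l, P) = -2
v = -I*sqrt(321) (v = -3*sqrt(1/(38 - 35) - 36) = -3*sqrt(1/3 - 36) = -I*sqrt(321) ≈ -17.916*I)
G(j) = 16 (G(j) = (-2)**4 = 16)
v*G(d(O(-4, -4))) = -I*sqrt(321)*16 = -16*I*sqrt(321)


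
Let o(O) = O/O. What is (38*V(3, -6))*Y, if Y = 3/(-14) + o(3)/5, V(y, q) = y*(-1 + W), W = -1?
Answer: 114/35 ≈ 3.2571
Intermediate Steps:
o(O) = 1
V(y, q) = -2*y (V(y, q) = y*(-1 - 1) = y*(-2) = -2*y)
Y = -1/70 (Y = 3/(-14) + 1/5 = 3*(-1/14) + 1*(⅕) = -3/14 + ⅕ = -1/70 ≈ -0.014286)
(38*V(3, -6))*Y = (38*(-2*3))*(-1/70) = (38*(-6))*(-1/70) = -228*(-1/70) = 114/35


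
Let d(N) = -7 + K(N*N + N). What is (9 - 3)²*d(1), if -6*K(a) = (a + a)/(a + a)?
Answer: -258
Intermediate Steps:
K(a) = -⅙ (K(a) = -(a + a)/(6*(a + a)) = -2*a/(6*(2*a)) = -2*a*1/(2*a)/6 = -⅙*1 = -⅙)
d(N) = -43/6 (d(N) = -7 - ⅙ = -43/6)
(9 - 3)²*d(1) = (9 - 3)²*(-43/6) = 6²*(-43/6) = 36*(-43/6) = -258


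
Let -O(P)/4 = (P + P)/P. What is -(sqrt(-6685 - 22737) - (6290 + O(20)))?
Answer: 6282 - I*sqrt(29422) ≈ 6282.0 - 171.53*I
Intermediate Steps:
O(P) = -8 (O(P) = -4*(P + P)/P = -4*2*P/P = -4*2 = -8)
-(sqrt(-6685 - 22737) - (6290 + O(20))) = -(sqrt(-6685 - 22737) - (6290 - 8)) = -(sqrt(-29422) - 1*6282) = -(I*sqrt(29422) - 6282) = -(-6282 + I*sqrt(29422)) = 6282 - I*sqrt(29422)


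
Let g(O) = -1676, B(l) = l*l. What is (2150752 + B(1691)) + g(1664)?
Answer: 5008557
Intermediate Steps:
B(l) = l²
(2150752 + B(1691)) + g(1664) = (2150752 + 1691²) - 1676 = (2150752 + 2859481) - 1676 = 5010233 - 1676 = 5008557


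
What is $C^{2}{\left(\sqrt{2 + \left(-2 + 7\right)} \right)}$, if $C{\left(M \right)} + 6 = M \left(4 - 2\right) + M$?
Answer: $99 - 36 \sqrt{7} \approx 3.753$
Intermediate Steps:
$C{\left(M \right)} = -6 + 3 M$ ($C{\left(M \right)} = -6 + \left(M \left(4 - 2\right) + M\right) = -6 + \left(M 2 + M\right) = -6 + \left(2 M + M\right) = -6 + 3 M$)
$C^{2}{\left(\sqrt{2 + \left(-2 + 7\right)} \right)} = \left(-6 + 3 \sqrt{2 + \left(-2 + 7\right)}\right)^{2} = \left(-6 + 3 \sqrt{2 + 5}\right)^{2} = \left(-6 + 3 \sqrt{7}\right)^{2}$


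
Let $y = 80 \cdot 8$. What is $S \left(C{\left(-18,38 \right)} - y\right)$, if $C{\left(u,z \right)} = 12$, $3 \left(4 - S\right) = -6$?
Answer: $-3768$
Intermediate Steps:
$S = 6$ ($S = 4 - -2 = 4 + 2 = 6$)
$y = 640$
$S \left(C{\left(-18,38 \right)} - y\right) = 6 \left(12 - 640\right) = 6 \left(-628\right) = -3768$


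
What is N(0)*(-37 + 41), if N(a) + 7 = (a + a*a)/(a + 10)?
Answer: -28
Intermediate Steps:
N(a) = -7 + (a + a²)/(10 + a) (N(a) = -7 + (a + a*a)/(a + 10) = -7 + (a + a²)/(10 + a))
N(0)*(-37 + 41) = ((-70 + 0² - 6*0)/(10 + 0))*(-37 + 41) = ((-70 + 0 + 0)/10)*4 = ((⅒)*(-70))*4 = -7*4 = -28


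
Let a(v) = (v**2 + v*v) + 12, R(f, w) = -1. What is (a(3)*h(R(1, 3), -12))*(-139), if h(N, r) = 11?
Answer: -45870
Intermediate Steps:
a(v) = 12 + 2*v**2 (a(v) = (v**2 + v**2) + 12 = 2*v**2 + 12 = 12 + 2*v**2)
(a(3)*h(R(1, 3), -12))*(-139) = ((12 + 2*3**2)*11)*(-139) = ((12 + 2*9)*11)*(-139) = ((12 + 18)*11)*(-139) = (30*11)*(-139) = 330*(-139) = -45870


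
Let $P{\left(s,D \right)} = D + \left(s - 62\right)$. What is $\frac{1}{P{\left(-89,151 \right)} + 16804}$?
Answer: $\frac{1}{16804} \approx 5.951 \cdot 10^{-5}$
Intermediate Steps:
$P{\left(s,D \right)} = -62 + D + s$ ($P{\left(s,D \right)} = D + \left(-62 + s\right) = -62 + D + s$)
$\frac{1}{P{\left(-89,151 \right)} + 16804} = \frac{1}{\left(-62 + 151 - 89\right) + 16804} = \frac{1}{0 + 16804} = \frac{1}{16804}$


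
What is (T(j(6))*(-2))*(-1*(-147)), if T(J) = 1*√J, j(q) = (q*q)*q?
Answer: -1764*√6 ≈ -4320.9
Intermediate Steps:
j(q) = q³ (j(q) = q²*q = q³)
T(J) = √J
(T(j(6))*(-2))*(-1*(-147)) = (√(6³)*(-2))*(-1*(-147)) = (√216*(-2))*147 = ((6*√6)*(-2))*147 = -12*√6*147 = -1764*√6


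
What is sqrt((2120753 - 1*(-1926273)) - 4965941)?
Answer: I*sqrt(918915) ≈ 958.6*I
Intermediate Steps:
sqrt((2120753 - 1*(-1926273)) - 4965941) = sqrt((2120753 + 1926273) - 4965941) = sqrt(4047026 - 4965941) = sqrt(-918915) = I*sqrt(918915)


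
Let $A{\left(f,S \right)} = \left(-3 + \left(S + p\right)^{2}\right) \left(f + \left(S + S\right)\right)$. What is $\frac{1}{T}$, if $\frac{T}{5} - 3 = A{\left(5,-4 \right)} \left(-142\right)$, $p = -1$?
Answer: $\frac{1}{46875} \approx 2.1333 \cdot 10^{-5}$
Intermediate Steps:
$A{\left(f,S \right)} = \left(-3 + \left(-1 + S\right)^{2}\right) \left(f + 2 S\right)$ ($A{\left(f,S \right)} = \left(-3 + \left(S - 1\right)^{2}\right) \left(f + \left(S + S\right)\right) = \left(-3 + \left(-1 + S\right)^{2}\right) \left(f + 2 S\right)$)
$T = 46875$ ($T = 15 + 5 \left(\left(-6\right) \left(-4\right) - 15 + 5 \left(-1 - 4\right)^{2} + 2 \left(-4\right) \left(-1 - 4\right)^{2}\right) \left(-142\right) = 15 + 5 \left(24 - 15 + 5 \left(-5\right)^{2} + 2 \left(-4\right) \left(-5\right)^{2}\right) \left(-142\right) = 15 + 5 \left(24 - 15 + 5 \cdot 25 + 2 \left(-4\right) 25\right) \left(-142\right) = 15 + 5 \left(24 - 15 + 125 - 200\right) \left(-142\right) = 15 + 5 \left(\left(-66\right) \left(-142\right)\right) = 15 + 5 \cdot 9372 = 15 + 46860 = 46875$)
$\frac{1}{T} = \frac{1}{46875}$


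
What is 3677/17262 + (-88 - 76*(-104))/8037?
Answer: 18274649/15414966 ≈ 1.1855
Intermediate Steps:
3677/17262 + (-88 - 76*(-104))/8037 = 3677*(1/17262) + (-88 + 7904)*(1/8037) = 3677/17262 + 7816*(1/8037) = 3677/17262 + 7816/8037 = 18274649/15414966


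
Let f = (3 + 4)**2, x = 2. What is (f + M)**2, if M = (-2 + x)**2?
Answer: 2401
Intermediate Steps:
M = 0 (M = (-2 + 2)**2 = 0**2 = 0)
f = 49 (f = 7**2 = 49)
(f + M)**2 = (49 + 0)**2 = 49**2 = 2401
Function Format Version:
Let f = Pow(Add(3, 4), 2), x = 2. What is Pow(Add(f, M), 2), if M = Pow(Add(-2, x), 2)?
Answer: 2401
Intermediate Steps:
M = 0 (M = Pow(Add(-2, 2), 2) = Pow(0, 2) = 0)
f = 49 (f = Pow(7, 2) = 49)
Pow(Add(f, M), 2) = Pow(Add(49, 0), 2) = Pow(49, 2) = 2401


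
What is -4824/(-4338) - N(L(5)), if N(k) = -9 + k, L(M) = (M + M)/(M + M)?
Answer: 2196/241 ≈ 9.1120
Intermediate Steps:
L(M) = 1 (L(M) = (2*M)/((2*M)) = (2*M)*(1/(2*M)) = 1)
-4824/(-4338) - N(L(5)) = -4824/(-4338) - (-9 + 1) = -4824*(-1/4338) - 1*(-8) = 268/241 + 8 = 2196/241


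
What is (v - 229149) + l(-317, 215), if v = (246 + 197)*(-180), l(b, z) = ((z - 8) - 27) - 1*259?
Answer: -308968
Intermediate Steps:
l(b, z) = -294 + z (l(b, z) = ((-8 + z) - 27) - 259 = (-35 + z) - 259 = -294 + z)
v = -79740 (v = 443*(-180) = -79740)
(v - 229149) + l(-317, 215) = (-79740 - 229149) + (-294 + 215) = -308889 - 79 = -308968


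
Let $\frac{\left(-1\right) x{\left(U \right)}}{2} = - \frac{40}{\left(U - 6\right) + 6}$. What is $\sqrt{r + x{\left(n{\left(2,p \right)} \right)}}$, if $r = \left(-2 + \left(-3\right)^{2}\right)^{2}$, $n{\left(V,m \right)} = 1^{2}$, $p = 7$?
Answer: $\sqrt{129} \approx 11.358$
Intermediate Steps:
$n{\left(V,m \right)} = 1$
$r = 49$ ($r = \left(-2 + 9\right)^{2} = 7^{2} = 49$)
$x{\left(U \right)} = \frac{80}{U}$ ($x{\left(U \right)} = - 2 \left(- \frac{40}{\left(U - 6\right) + 6}\right) = - 2 \left(- \frac{40}{\left(-6 + U\right) + 6}\right) = - 2 \left(- \frac{40}{U}\right) = \frac{80}{U}$)
$\sqrt{r + x{\left(n{\left(2,p \right)} \right)}} = \sqrt{49 + \frac{80}{1}} = \sqrt{49 + 80 \cdot 1} = \sqrt{49 + 80} = \sqrt{129}$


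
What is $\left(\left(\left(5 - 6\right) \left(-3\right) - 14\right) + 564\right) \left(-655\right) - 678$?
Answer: $-362893$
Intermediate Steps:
$\left(\left(\left(5 - 6\right) \left(-3\right) - 14\right) + 564\right) \left(-655\right) - 678 = \left(\left(\left(-1\right) \left(-3\right) - 14\right) + 564\right) \left(-655\right) - 678 = \left(\left(3 - 14\right) + 564\right) \left(-655\right) - 678 = \left(-11 + 564\right) \left(-655\right) - 678 = 553 \left(-655\right) - 678 = -362215 - 678 = -362893$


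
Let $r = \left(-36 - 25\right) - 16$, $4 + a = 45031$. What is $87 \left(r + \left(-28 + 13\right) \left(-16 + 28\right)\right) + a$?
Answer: $22668$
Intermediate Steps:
$a = 45027$ ($a = -4 + 45031 = 45027$)
$r = -77$ ($r = -61 - 16 = -77$)
$87 \left(r + \left(-28 + 13\right) \left(-16 + 28\right)\right) + a = 87 \left(-77 + \left(-28 + 13\right) \left(-16 + 28\right)\right) + 45027 = 87 \left(-77 - 180\right) + 45027 = 87 \left(-257\right) + 45027 = -22359 + 45027 = 22668$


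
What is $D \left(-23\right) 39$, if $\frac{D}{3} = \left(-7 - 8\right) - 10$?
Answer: $67275$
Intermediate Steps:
$D = -75$ ($D = 3 \left(\left(-7 - 8\right) - 10\right) = 3 \left(-15 - 10\right) = 3 \left(-25\right) = -75$)
$D \left(-23\right) 39 = \left(-75\right) \left(-23\right) 39 = 1725 \cdot 39 = 67275$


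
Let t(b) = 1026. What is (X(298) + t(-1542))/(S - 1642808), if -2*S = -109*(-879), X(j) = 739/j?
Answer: -306487/503832623 ≈ -0.00060831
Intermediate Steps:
S = -95811/2 (S = -(-109)*(-879)/2 = -½*95811 = -95811/2 ≈ -47906.)
(X(298) + t(-1542))/(S - 1642808) = (739/298 + 1026)/(-95811/2 - 1642808) = (739*(1/298) + 1026)/(-3381427/2) = (739/298 + 1026)*(-2/3381427) = (306487/298)*(-2/3381427) = -306487/503832623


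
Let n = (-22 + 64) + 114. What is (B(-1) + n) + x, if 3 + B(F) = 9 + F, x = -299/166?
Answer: 26427/166 ≈ 159.20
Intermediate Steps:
x = -299/166 (x = -299*1/166 = -299/166 ≈ -1.8012)
B(F) = 6 + F (B(F) = -3 + (9 + F) = 6 + F)
n = 156 (n = 42 + 114 = 156)
(B(-1) + n) + x = ((6 - 1) + 156) - 299/166 = (5 + 156) - 299/166 = 161 - 299/166 = 26427/166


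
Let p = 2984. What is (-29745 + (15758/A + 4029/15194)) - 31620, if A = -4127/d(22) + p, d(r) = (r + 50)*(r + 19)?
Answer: -8208527240142117/133777715354 ≈ -61359.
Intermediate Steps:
d(r) = (19 + r)*(50 + r) (d(r) = (50 + r)*(19 + r) = (19 + r)*(50 + r))
A = 8804641/2952 (A = -4127/(950 + 22**2 + 69*22) + 2984 = -4127/(950 + 484 + 1518) + 2984 = -4127/2952 + 2984 = 8804641/2952 ≈ 2982.6)
(-29745 + (15758/A + 4029/15194)) - 31620 = (-29745 + (15758/(8804641/2952) + 4029/15194)) - 31620 = (-29745 + (15758*(2952/8804641) + 4029*(1/15194))) - 31620 = (-29745 + (46517616/8804641 + 4029/15194)) - 31620 = (-29745 + 742262556093/133777715354) - 31620 = -3978475880648637/133777715354 - 31620 = -8208527240142117/133777715354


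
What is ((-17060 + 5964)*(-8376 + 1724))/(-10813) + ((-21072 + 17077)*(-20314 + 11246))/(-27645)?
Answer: -486442538084/59785077 ≈ -8136.5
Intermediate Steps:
((-17060 + 5964)*(-8376 + 1724))/(-10813) + ((-21072 + 17077)*(-20314 + 11246))/(-27645) = -11096*(-6652)*(-1/10813) - 3995*(-9068)*(-1/27645) = 73810592*(-1/10813) + 36226660*(-1/27645) = -73810592/10813 - 7245332/5529 = -486442538084/59785077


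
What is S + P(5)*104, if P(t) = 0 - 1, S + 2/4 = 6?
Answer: -197/2 ≈ -98.500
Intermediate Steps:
S = 11/2 (S = -1/2 + 6 = 11/2 ≈ 5.5000)
P(t) = -1
S + P(5)*104 = 11/2 - 1*104 = 11/2 - 104 = -197/2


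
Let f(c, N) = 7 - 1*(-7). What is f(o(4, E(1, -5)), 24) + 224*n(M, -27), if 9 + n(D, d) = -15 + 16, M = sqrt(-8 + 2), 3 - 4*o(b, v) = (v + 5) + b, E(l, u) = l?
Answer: -1778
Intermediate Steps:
o(b, v) = -1/2 - b/4 - v/4 (o(b, v) = 3/4 - ((v + 5) + b)/4 = 3/4 - ((5 + v) + b)/4 = 3/4 - (5 + b + v)/4 = 3/4 + (-5/4 - b/4 - v/4) = -1/2 - b/4 - v/4)
M = I*sqrt(6) (M = sqrt(-6) = I*sqrt(6) ≈ 2.4495*I)
f(c, N) = 14 (f(c, N) = 7 + 7 = 14)
n(D, d) = -8 (n(D, d) = -9 + (-15 + 16) = -9 + 1 = -8)
f(o(4, E(1, -5)), 24) + 224*n(M, -27) = 14 + 224*(-8) = 14 - 1792 = -1778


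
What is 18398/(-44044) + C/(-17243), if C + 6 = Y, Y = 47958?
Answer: -1214617301/379725346 ≈ -3.1987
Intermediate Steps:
C = 47952 (C = -6 + 47958 = 47952)
18398/(-44044) + C/(-17243) = 18398/(-44044) + 47952/(-17243) = 18398*(-1/44044) + 47952*(-1/17243) = -9199/22022 - 47952/17243 = -1214617301/379725346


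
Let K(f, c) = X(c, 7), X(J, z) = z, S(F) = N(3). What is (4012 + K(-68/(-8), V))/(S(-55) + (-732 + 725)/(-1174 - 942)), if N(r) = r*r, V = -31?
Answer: 8504204/19051 ≈ 446.39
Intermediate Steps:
N(r) = r²
S(F) = 9 (S(F) = 3² = 9)
K(f, c) = 7
(4012 + K(-68/(-8), V))/(S(-55) + (-732 + 725)/(-1174 - 942)) = (4012 + 7)/(9 + (-732 + 725)/(-1174 - 942)) = 4019/(9 - 7/(-2116)) = 4019/(9 - 7*(-1/2116)) = 4019/(9 + 7/2116) = 4019/(19051/2116) = 4019*(2116/19051) = 8504204/19051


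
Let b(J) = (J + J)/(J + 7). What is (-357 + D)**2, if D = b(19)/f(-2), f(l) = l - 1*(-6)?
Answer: 343917025/2704 ≈ 1.2719e+5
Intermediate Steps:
f(l) = 6 + l (f(l) = l + 6 = 6 + l)
b(J) = 2*J/(7 + J) (b(J) = (2*J)/(7 + J) = 2*J/(7 + J))
D = 19/52 (D = (2*19/(7 + 19))/(6 - 2) = (2*19/26)/4 = (2*19*(1/26))*(1/4) = (19/13)*(1/4) = 19/52 ≈ 0.36538)
(-357 + D)**2 = (-357 + 19/52)**2 = (-18545/52)**2 = 343917025/2704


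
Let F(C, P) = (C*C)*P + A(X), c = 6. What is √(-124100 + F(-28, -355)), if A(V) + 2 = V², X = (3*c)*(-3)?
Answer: I*√399506 ≈ 632.06*I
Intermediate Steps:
X = -54 (X = (3*6)*(-3) = 18*(-3) = -54)
A(V) = -2 + V²
F(C, P) = 2914 + P*C² (F(C, P) = (C*C)*P + (-2 + (-54)²) = C²*P + (-2 + 2916) = P*C² + 2914 = 2914 + P*C²)
√(-124100 + F(-28, -355)) = √(-124100 + (2914 - 355*(-28)²)) = √(-124100 + (2914 - 355*784)) = √(-124100 + (2914 - 278320)) = √(-124100 - 275406) = √(-399506) = I*√399506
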